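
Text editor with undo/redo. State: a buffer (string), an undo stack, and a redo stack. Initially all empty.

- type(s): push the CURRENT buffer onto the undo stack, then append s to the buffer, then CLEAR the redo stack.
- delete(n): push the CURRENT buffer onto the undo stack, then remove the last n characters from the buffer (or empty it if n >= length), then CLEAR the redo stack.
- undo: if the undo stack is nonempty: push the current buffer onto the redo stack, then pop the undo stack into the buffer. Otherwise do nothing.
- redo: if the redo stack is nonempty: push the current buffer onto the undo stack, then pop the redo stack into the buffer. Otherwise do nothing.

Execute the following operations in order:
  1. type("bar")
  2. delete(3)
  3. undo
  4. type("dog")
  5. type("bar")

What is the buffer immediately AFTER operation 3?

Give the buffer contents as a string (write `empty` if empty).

After op 1 (type): buf='bar' undo_depth=1 redo_depth=0
After op 2 (delete): buf='(empty)' undo_depth=2 redo_depth=0
After op 3 (undo): buf='bar' undo_depth=1 redo_depth=1

Answer: bar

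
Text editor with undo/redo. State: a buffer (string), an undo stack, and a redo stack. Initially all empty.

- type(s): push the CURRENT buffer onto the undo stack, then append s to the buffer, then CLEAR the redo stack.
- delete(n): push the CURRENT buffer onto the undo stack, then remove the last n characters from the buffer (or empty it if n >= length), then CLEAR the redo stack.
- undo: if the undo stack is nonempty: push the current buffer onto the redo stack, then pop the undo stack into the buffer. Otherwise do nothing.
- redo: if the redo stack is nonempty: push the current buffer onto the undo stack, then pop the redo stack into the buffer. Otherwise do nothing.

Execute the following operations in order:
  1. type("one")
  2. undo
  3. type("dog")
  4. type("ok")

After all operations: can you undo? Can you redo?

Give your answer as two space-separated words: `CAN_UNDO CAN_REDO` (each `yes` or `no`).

Answer: yes no

Derivation:
After op 1 (type): buf='one' undo_depth=1 redo_depth=0
After op 2 (undo): buf='(empty)' undo_depth=0 redo_depth=1
After op 3 (type): buf='dog' undo_depth=1 redo_depth=0
After op 4 (type): buf='dogok' undo_depth=2 redo_depth=0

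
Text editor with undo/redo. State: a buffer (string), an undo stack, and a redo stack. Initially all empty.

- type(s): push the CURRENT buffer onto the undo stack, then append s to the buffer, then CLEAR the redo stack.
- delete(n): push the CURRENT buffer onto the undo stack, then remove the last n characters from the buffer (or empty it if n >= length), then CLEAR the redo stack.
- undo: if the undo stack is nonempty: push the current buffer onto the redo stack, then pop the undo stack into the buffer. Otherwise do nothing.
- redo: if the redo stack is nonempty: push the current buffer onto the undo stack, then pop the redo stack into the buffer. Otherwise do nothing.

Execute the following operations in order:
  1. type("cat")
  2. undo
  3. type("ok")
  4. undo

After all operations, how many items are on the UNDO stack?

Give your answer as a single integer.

After op 1 (type): buf='cat' undo_depth=1 redo_depth=0
After op 2 (undo): buf='(empty)' undo_depth=0 redo_depth=1
After op 3 (type): buf='ok' undo_depth=1 redo_depth=0
After op 4 (undo): buf='(empty)' undo_depth=0 redo_depth=1

Answer: 0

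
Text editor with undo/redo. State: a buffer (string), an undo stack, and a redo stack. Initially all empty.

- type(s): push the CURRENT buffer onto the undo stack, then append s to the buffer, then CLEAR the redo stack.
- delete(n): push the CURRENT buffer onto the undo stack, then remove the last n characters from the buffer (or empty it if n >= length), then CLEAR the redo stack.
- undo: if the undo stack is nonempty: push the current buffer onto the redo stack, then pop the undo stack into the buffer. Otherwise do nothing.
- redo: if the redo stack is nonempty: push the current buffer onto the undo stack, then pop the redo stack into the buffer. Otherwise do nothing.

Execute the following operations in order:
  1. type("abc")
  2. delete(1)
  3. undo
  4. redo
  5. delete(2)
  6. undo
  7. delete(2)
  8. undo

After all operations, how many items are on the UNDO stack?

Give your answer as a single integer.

After op 1 (type): buf='abc' undo_depth=1 redo_depth=0
After op 2 (delete): buf='ab' undo_depth=2 redo_depth=0
After op 3 (undo): buf='abc' undo_depth=1 redo_depth=1
After op 4 (redo): buf='ab' undo_depth=2 redo_depth=0
After op 5 (delete): buf='(empty)' undo_depth=3 redo_depth=0
After op 6 (undo): buf='ab' undo_depth=2 redo_depth=1
After op 7 (delete): buf='(empty)' undo_depth=3 redo_depth=0
After op 8 (undo): buf='ab' undo_depth=2 redo_depth=1

Answer: 2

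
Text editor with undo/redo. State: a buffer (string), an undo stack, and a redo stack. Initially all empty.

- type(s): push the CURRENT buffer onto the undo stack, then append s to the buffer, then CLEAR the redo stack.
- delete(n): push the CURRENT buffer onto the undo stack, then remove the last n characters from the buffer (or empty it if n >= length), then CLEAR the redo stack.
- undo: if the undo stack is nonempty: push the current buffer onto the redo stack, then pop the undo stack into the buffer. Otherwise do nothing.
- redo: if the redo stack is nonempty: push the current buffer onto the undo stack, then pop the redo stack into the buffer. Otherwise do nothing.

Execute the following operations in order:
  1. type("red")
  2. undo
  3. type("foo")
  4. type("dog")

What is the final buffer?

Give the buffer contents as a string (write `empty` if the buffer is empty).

Answer: foodog

Derivation:
After op 1 (type): buf='red' undo_depth=1 redo_depth=0
After op 2 (undo): buf='(empty)' undo_depth=0 redo_depth=1
After op 3 (type): buf='foo' undo_depth=1 redo_depth=0
After op 4 (type): buf='foodog' undo_depth=2 redo_depth=0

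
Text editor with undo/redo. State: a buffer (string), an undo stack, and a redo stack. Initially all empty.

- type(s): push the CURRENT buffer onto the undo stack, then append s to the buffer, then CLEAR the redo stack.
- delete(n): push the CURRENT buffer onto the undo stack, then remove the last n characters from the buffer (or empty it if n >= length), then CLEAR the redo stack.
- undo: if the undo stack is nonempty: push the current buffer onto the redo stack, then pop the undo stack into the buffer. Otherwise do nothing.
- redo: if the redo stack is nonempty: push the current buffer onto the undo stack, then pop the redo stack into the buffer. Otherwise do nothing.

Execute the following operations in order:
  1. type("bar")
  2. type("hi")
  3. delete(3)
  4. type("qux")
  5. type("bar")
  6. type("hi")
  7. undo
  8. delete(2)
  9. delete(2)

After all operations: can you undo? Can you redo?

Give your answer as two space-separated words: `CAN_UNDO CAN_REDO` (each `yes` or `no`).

Answer: yes no

Derivation:
After op 1 (type): buf='bar' undo_depth=1 redo_depth=0
After op 2 (type): buf='barhi' undo_depth=2 redo_depth=0
After op 3 (delete): buf='ba' undo_depth=3 redo_depth=0
After op 4 (type): buf='baqux' undo_depth=4 redo_depth=0
After op 5 (type): buf='baquxbar' undo_depth=5 redo_depth=0
After op 6 (type): buf='baquxbarhi' undo_depth=6 redo_depth=0
After op 7 (undo): buf='baquxbar' undo_depth=5 redo_depth=1
After op 8 (delete): buf='baquxb' undo_depth=6 redo_depth=0
After op 9 (delete): buf='baqu' undo_depth=7 redo_depth=0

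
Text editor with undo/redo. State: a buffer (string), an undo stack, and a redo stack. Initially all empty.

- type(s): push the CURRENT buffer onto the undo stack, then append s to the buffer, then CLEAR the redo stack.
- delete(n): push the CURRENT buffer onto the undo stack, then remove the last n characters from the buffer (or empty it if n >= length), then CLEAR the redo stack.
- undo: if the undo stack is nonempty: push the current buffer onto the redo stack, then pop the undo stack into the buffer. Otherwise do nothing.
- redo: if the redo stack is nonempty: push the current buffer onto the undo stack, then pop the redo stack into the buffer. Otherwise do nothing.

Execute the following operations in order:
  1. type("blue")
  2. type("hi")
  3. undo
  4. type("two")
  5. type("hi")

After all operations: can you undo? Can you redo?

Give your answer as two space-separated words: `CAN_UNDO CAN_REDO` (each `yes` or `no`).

Answer: yes no

Derivation:
After op 1 (type): buf='blue' undo_depth=1 redo_depth=0
After op 2 (type): buf='bluehi' undo_depth=2 redo_depth=0
After op 3 (undo): buf='blue' undo_depth=1 redo_depth=1
After op 4 (type): buf='bluetwo' undo_depth=2 redo_depth=0
After op 5 (type): buf='bluetwohi' undo_depth=3 redo_depth=0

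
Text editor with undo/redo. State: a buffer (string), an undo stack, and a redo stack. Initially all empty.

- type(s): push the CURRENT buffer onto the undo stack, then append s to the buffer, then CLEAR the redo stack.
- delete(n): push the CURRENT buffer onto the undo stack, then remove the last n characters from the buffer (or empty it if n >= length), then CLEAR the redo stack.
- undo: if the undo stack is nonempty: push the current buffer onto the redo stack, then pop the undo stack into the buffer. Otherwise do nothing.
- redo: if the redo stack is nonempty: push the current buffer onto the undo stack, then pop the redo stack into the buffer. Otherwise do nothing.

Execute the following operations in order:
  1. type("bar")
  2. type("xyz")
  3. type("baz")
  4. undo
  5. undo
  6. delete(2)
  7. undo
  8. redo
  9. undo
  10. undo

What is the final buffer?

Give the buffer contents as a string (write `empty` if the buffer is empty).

Answer: empty

Derivation:
After op 1 (type): buf='bar' undo_depth=1 redo_depth=0
After op 2 (type): buf='barxyz' undo_depth=2 redo_depth=0
After op 3 (type): buf='barxyzbaz' undo_depth=3 redo_depth=0
After op 4 (undo): buf='barxyz' undo_depth=2 redo_depth=1
After op 5 (undo): buf='bar' undo_depth=1 redo_depth=2
After op 6 (delete): buf='b' undo_depth=2 redo_depth=0
After op 7 (undo): buf='bar' undo_depth=1 redo_depth=1
After op 8 (redo): buf='b' undo_depth=2 redo_depth=0
After op 9 (undo): buf='bar' undo_depth=1 redo_depth=1
After op 10 (undo): buf='(empty)' undo_depth=0 redo_depth=2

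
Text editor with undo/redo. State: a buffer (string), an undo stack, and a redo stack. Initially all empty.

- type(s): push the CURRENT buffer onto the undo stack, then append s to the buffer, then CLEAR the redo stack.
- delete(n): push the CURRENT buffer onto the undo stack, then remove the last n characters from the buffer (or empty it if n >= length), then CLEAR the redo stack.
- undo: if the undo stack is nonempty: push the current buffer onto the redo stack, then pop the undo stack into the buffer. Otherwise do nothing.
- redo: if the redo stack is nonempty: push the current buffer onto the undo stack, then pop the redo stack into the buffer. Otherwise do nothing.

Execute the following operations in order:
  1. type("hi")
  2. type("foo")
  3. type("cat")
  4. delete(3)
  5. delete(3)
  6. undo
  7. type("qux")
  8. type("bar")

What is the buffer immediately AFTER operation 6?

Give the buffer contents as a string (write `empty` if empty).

After op 1 (type): buf='hi' undo_depth=1 redo_depth=0
After op 2 (type): buf='hifoo' undo_depth=2 redo_depth=0
After op 3 (type): buf='hifoocat' undo_depth=3 redo_depth=0
After op 4 (delete): buf='hifoo' undo_depth=4 redo_depth=0
After op 5 (delete): buf='hi' undo_depth=5 redo_depth=0
After op 6 (undo): buf='hifoo' undo_depth=4 redo_depth=1

Answer: hifoo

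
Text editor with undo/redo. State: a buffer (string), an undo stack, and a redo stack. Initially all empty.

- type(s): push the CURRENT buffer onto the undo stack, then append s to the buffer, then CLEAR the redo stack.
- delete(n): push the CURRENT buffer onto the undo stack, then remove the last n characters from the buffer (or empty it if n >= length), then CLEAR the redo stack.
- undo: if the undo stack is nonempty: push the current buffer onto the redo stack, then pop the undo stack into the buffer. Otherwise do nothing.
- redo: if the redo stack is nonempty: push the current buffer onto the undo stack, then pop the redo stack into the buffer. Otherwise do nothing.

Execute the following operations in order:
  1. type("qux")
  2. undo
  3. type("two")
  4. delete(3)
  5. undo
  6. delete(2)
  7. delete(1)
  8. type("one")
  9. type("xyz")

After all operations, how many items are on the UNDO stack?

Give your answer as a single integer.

Answer: 5

Derivation:
After op 1 (type): buf='qux' undo_depth=1 redo_depth=0
After op 2 (undo): buf='(empty)' undo_depth=0 redo_depth=1
After op 3 (type): buf='two' undo_depth=1 redo_depth=0
After op 4 (delete): buf='(empty)' undo_depth=2 redo_depth=0
After op 5 (undo): buf='two' undo_depth=1 redo_depth=1
After op 6 (delete): buf='t' undo_depth=2 redo_depth=0
After op 7 (delete): buf='(empty)' undo_depth=3 redo_depth=0
After op 8 (type): buf='one' undo_depth=4 redo_depth=0
After op 9 (type): buf='onexyz' undo_depth=5 redo_depth=0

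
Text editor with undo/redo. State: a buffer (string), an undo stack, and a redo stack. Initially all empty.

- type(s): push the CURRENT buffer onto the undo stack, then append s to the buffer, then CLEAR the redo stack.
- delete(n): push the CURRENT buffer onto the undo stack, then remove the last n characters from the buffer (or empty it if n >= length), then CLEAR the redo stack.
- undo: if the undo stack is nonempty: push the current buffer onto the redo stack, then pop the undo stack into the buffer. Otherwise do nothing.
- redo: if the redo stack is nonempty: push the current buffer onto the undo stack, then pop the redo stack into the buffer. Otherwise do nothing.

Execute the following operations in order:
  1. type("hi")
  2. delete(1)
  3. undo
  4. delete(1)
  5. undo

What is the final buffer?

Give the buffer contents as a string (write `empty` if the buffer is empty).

After op 1 (type): buf='hi' undo_depth=1 redo_depth=0
After op 2 (delete): buf='h' undo_depth=2 redo_depth=0
After op 3 (undo): buf='hi' undo_depth=1 redo_depth=1
After op 4 (delete): buf='h' undo_depth=2 redo_depth=0
After op 5 (undo): buf='hi' undo_depth=1 redo_depth=1

Answer: hi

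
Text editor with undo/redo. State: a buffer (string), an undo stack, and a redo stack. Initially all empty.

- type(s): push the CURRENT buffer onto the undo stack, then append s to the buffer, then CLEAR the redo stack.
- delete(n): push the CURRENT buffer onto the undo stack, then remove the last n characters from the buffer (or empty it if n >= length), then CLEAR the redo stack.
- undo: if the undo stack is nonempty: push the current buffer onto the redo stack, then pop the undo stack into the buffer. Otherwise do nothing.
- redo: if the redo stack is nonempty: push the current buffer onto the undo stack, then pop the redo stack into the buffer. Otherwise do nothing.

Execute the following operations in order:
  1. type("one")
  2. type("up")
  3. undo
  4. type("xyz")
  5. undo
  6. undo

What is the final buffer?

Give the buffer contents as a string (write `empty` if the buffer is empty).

Answer: empty

Derivation:
After op 1 (type): buf='one' undo_depth=1 redo_depth=0
After op 2 (type): buf='oneup' undo_depth=2 redo_depth=0
After op 3 (undo): buf='one' undo_depth=1 redo_depth=1
After op 4 (type): buf='onexyz' undo_depth=2 redo_depth=0
After op 5 (undo): buf='one' undo_depth=1 redo_depth=1
After op 6 (undo): buf='(empty)' undo_depth=0 redo_depth=2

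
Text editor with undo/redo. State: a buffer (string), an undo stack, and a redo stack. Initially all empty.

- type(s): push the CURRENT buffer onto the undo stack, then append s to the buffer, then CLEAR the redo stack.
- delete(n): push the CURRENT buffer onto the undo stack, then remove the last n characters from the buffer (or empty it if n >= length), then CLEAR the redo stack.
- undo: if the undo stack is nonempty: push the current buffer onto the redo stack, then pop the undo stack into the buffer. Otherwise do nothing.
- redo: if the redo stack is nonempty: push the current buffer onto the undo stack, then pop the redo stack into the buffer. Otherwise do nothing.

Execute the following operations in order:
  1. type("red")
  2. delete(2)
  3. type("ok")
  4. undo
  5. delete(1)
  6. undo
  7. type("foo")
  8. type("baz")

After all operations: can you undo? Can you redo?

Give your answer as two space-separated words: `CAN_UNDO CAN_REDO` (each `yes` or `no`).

Answer: yes no

Derivation:
After op 1 (type): buf='red' undo_depth=1 redo_depth=0
After op 2 (delete): buf='r' undo_depth=2 redo_depth=0
After op 3 (type): buf='rok' undo_depth=3 redo_depth=0
After op 4 (undo): buf='r' undo_depth=2 redo_depth=1
After op 5 (delete): buf='(empty)' undo_depth=3 redo_depth=0
After op 6 (undo): buf='r' undo_depth=2 redo_depth=1
After op 7 (type): buf='rfoo' undo_depth=3 redo_depth=0
After op 8 (type): buf='rfoobaz' undo_depth=4 redo_depth=0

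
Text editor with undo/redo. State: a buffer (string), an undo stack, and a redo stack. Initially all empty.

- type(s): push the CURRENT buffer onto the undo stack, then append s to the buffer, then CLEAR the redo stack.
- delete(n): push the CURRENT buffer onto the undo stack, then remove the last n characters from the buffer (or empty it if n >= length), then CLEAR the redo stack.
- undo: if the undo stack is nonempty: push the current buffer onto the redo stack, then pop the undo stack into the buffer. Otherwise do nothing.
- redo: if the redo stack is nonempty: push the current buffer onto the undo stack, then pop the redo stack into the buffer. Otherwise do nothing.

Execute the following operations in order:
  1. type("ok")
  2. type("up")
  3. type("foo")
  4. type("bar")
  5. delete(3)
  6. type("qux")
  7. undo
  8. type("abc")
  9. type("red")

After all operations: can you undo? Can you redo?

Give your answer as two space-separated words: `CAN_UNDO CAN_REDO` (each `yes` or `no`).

After op 1 (type): buf='ok' undo_depth=1 redo_depth=0
After op 2 (type): buf='okup' undo_depth=2 redo_depth=0
After op 3 (type): buf='okupfoo' undo_depth=3 redo_depth=0
After op 4 (type): buf='okupfoobar' undo_depth=4 redo_depth=0
After op 5 (delete): buf='okupfoo' undo_depth=5 redo_depth=0
After op 6 (type): buf='okupfooqux' undo_depth=6 redo_depth=0
After op 7 (undo): buf='okupfoo' undo_depth=5 redo_depth=1
After op 8 (type): buf='okupfooabc' undo_depth=6 redo_depth=0
After op 9 (type): buf='okupfooabcred' undo_depth=7 redo_depth=0

Answer: yes no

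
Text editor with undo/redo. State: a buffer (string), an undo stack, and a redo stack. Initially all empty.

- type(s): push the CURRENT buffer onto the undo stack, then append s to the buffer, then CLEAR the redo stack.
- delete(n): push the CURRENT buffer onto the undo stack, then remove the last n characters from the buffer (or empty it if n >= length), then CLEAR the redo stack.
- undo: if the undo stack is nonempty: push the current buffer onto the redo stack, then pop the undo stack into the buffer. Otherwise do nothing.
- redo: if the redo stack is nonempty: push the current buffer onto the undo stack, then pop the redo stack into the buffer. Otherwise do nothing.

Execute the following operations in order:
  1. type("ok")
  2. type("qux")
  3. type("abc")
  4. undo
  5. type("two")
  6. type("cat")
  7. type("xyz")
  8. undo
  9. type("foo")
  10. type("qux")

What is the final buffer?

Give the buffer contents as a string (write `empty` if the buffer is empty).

After op 1 (type): buf='ok' undo_depth=1 redo_depth=0
After op 2 (type): buf='okqux' undo_depth=2 redo_depth=0
After op 3 (type): buf='okquxabc' undo_depth=3 redo_depth=0
After op 4 (undo): buf='okqux' undo_depth=2 redo_depth=1
After op 5 (type): buf='okquxtwo' undo_depth=3 redo_depth=0
After op 6 (type): buf='okquxtwocat' undo_depth=4 redo_depth=0
After op 7 (type): buf='okquxtwocatxyz' undo_depth=5 redo_depth=0
After op 8 (undo): buf='okquxtwocat' undo_depth=4 redo_depth=1
After op 9 (type): buf='okquxtwocatfoo' undo_depth=5 redo_depth=0
After op 10 (type): buf='okquxtwocatfooqux' undo_depth=6 redo_depth=0

Answer: okquxtwocatfooqux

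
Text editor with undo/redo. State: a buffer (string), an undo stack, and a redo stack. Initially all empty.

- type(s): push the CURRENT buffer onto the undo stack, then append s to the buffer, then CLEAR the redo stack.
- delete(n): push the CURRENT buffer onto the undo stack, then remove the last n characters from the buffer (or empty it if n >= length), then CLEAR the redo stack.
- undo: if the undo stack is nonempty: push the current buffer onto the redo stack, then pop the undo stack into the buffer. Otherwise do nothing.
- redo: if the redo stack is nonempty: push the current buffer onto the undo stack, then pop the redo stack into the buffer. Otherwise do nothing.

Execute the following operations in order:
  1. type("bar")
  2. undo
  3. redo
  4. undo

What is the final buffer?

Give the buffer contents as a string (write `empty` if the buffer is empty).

Answer: empty

Derivation:
After op 1 (type): buf='bar' undo_depth=1 redo_depth=0
After op 2 (undo): buf='(empty)' undo_depth=0 redo_depth=1
After op 3 (redo): buf='bar' undo_depth=1 redo_depth=0
After op 4 (undo): buf='(empty)' undo_depth=0 redo_depth=1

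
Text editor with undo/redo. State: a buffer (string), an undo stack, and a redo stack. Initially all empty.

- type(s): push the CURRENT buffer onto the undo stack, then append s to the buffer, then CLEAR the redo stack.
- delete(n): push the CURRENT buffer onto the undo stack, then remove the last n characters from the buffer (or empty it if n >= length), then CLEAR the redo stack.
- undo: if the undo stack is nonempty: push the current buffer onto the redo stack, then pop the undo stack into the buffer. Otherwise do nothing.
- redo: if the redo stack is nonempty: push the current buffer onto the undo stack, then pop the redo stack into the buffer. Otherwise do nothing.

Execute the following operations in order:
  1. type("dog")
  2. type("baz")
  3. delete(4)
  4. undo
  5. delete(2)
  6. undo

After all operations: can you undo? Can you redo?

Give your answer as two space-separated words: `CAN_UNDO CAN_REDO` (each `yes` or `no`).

After op 1 (type): buf='dog' undo_depth=1 redo_depth=0
After op 2 (type): buf='dogbaz' undo_depth=2 redo_depth=0
After op 3 (delete): buf='do' undo_depth=3 redo_depth=0
After op 4 (undo): buf='dogbaz' undo_depth=2 redo_depth=1
After op 5 (delete): buf='dogb' undo_depth=3 redo_depth=0
After op 6 (undo): buf='dogbaz' undo_depth=2 redo_depth=1

Answer: yes yes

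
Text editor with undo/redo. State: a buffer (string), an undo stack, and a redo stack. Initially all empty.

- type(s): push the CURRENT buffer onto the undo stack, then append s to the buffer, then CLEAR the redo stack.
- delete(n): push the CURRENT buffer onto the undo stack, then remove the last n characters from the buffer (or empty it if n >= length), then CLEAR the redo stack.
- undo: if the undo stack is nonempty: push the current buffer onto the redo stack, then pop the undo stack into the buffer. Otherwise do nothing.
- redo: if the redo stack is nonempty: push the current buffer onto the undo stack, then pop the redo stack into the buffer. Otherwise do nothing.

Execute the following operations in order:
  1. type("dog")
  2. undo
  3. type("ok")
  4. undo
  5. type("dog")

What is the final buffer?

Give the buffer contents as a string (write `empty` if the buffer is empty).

After op 1 (type): buf='dog' undo_depth=1 redo_depth=0
After op 2 (undo): buf='(empty)' undo_depth=0 redo_depth=1
After op 3 (type): buf='ok' undo_depth=1 redo_depth=0
After op 4 (undo): buf='(empty)' undo_depth=0 redo_depth=1
After op 5 (type): buf='dog' undo_depth=1 redo_depth=0

Answer: dog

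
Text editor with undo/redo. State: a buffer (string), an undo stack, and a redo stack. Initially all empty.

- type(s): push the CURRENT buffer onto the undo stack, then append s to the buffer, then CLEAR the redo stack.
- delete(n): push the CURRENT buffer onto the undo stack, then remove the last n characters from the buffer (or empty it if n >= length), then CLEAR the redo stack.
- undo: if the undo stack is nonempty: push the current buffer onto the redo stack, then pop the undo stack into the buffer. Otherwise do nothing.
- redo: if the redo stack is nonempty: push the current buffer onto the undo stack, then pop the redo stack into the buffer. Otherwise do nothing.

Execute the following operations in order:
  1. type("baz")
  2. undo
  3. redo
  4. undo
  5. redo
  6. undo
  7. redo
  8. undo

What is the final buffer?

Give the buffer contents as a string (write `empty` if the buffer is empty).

Answer: empty

Derivation:
After op 1 (type): buf='baz' undo_depth=1 redo_depth=0
After op 2 (undo): buf='(empty)' undo_depth=0 redo_depth=1
After op 3 (redo): buf='baz' undo_depth=1 redo_depth=0
After op 4 (undo): buf='(empty)' undo_depth=0 redo_depth=1
After op 5 (redo): buf='baz' undo_depth=1 redo_depth=0
After op 6 (undo): buf='(empty)' undo_depth=0 redo_depth=1
After op 7 (redo): buf='baz' undo_depth=1 redo_depth=0
After op 8 (undo): buf='(empty)' undo_depth=0 redo_depth=1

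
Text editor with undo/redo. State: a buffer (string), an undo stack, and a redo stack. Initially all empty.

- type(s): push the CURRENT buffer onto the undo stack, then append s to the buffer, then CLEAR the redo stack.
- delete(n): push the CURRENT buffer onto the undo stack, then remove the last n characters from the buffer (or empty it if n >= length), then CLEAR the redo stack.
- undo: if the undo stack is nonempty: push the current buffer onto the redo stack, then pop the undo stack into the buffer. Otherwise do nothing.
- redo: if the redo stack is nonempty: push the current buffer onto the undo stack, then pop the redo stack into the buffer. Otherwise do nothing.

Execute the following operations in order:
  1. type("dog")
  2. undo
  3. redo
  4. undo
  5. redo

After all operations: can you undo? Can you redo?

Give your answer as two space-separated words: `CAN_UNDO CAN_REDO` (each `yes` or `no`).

After op 1 (type): buf='dog' undo_depth=1 redo_depth=0
After op 2 (undo): buf='(empty)' undo_depth=0 redo_depth=1
After op 3 (redo): buf='dog' undo_depth=1 redo_depth=0
After op 4 (undo): buf='(empty)' undo_depth=0 redo_depth=1
After op 5 (redo): buf='dog' undo_depth=1 redo_depth=0

Answer: yes no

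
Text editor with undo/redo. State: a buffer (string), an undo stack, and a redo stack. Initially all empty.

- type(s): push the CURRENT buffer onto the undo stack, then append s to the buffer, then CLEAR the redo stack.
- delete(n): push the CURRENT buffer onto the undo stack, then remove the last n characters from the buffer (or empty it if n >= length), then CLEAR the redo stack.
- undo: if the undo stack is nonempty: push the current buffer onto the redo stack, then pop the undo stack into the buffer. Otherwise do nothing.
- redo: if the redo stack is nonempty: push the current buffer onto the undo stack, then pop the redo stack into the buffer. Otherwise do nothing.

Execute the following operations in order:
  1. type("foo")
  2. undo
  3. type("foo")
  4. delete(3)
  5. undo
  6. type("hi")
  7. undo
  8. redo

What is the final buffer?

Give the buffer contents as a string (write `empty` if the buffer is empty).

After op 1 (type): buf='foo' undo_depth=1 redo_depth=0
After op 2 (undo): buf='(empty)' undo_depth=0 redo_depth=1
After op 3 (type): buf='foo' undo_depth=1 redo_depth=0
After op 4 (delete): buf='(empty)' undo_depth=2 redo_depth=0
After op 5 (undo): buf='foo' undo_depth=1 redo_depth=1
After op 6 (type): buf='foohi' undo_depth=2 redo_depth=0
After op 7 (undo): buf='foo' undo_depth=1 redo_depth=1
After op 8 (redo): buf='foohi' undo_depth=2 redo_depth=0

Answer: foohi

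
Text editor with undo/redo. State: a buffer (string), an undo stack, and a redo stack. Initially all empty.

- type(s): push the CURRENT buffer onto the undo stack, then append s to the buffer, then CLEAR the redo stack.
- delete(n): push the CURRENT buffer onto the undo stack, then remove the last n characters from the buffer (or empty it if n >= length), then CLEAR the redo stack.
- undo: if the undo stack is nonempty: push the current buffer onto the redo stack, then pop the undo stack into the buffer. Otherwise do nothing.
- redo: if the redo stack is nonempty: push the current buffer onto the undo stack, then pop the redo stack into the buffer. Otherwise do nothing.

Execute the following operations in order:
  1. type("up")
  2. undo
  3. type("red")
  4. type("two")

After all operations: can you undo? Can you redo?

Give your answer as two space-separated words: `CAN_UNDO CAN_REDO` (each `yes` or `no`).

Answer: yes no

Derivation:
After op 1 (type): buf='up' undo_depth=1 redo_depth=0
After op 2 (undo): buf='(empty)' undo_depth=0 redo_depth=1
After op 3 (type): buf='red' undo_depth=1 redo_depth=0
After op 4 (type): buf='redtwo' undo_depth=2 redo_depth=0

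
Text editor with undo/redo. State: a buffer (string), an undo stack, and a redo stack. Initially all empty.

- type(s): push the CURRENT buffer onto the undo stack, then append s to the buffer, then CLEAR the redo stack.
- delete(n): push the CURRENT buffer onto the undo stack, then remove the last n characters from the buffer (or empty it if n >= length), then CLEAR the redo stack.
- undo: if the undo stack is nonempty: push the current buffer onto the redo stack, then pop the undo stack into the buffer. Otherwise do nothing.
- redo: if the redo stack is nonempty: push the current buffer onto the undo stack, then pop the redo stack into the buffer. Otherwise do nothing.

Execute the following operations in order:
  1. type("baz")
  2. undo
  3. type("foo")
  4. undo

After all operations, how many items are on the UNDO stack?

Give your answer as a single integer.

Answer: 0

Derivation:
After op 1 (type): buf='baz' undo_depth=1 redo_depth=0
After op 2 (undo): buf='(empty)' undo_depth=0 redo_depth=1
After op 3 (type): buf='foo' undo_depth=1 redo_depth=0
After op 4 (undo): buf='(empty)' undo_depth=0 redo_depth=1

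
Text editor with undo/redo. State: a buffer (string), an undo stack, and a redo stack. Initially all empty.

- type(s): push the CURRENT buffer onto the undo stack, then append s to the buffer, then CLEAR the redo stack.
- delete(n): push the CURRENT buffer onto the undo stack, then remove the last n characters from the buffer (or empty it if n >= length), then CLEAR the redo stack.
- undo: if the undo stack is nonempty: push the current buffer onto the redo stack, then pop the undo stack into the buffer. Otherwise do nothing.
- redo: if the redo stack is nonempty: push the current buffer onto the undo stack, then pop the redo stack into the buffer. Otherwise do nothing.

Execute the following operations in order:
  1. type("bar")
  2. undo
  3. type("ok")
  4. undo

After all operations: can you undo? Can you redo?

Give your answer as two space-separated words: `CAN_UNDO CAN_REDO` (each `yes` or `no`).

After op 1 (type): buf='bar' undo_depth=1 redo_depth=0
After op 2 (undo): buf='(empty)' undo_depth=0 redo_depth=1
After op 3 (type): buf='ok' undo_depth=1 redo_depth=0
After op 4 (undo): buf='(empty)' undo_depth=0 redo_depth=1

Answer: no yes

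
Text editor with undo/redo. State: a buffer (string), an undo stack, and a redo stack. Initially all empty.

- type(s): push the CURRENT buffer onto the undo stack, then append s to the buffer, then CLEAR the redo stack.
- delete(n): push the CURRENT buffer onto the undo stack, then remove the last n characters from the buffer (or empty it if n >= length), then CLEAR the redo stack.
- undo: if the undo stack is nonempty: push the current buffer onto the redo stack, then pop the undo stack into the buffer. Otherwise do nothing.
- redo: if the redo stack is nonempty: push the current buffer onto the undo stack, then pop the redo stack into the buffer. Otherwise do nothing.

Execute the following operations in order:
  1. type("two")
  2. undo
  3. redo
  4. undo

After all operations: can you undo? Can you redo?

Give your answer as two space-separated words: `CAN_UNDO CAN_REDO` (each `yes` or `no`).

After op 1 (type): buf='two' undo_depth=1 redo_depth=0
After op 2 (undo): buf='(empty)' undo_depth=0 redo_depth=1
After op 3 (redo): buf='two' undo_depth=1 redo_depth=0
After op 4 (undo): buf='(empty)' undo_depth=0 redo_depth=1

Answer: no yes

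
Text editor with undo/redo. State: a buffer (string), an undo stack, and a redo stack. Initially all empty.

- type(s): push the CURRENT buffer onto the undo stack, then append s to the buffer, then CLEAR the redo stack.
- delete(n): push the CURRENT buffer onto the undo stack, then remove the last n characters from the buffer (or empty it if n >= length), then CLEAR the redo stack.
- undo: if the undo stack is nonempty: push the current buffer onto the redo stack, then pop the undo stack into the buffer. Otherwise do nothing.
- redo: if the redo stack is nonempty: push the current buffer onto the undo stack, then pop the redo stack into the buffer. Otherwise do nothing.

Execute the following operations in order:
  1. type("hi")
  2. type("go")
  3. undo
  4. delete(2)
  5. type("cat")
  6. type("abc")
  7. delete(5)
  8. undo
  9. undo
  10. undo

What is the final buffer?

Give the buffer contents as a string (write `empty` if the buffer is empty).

Answer: empty

Derivation:
After op 1 (type): buf='hi' undo_depth=1 redo_depth=0
After op 2 (type): buf='higo' undo_depth=2 redo_depth=0
After op 3 (undo): buf='hi' undo_depth=1 redo_depth=1
After op 4 (delete): buf='(empty)' undo_depth=2 redo_depth=0
After op 5 (type): buf='cat' undo_depth=3 redo_depth=0
After op 6 (type): buf='catabc' undo_depth=4 redo_depth=0
After op 7 (delete): buf='c' undo_depth=5 redo_depth=0
After op 8 (undo): buf='catabc' undo_depth=4 redo_depth=1
After op 9 (undo): buf='cat' undo_depth=3 redo_depth=2
After op 10 (undo): buf='(empty)' undo_depth=2 redo_depth=3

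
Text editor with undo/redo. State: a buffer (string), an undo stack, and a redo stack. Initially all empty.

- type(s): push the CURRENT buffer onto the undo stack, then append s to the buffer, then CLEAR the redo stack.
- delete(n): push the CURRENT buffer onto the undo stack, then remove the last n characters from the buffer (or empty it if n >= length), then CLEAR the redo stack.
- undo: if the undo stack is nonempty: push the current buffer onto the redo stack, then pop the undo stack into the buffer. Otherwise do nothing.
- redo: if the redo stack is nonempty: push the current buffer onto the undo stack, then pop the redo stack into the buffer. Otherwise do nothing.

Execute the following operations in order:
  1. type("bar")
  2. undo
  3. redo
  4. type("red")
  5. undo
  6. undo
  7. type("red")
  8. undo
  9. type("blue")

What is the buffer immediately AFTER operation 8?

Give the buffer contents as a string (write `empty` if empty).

Answer: empty

Derivation:
After op 1 (type): buf='bar' undo_depth=1 redo_depth=0
After op 2 (undo): buf='(empty)' undo_depth=0 redo_depth=1
After op 3 (redo): buf='bar' undo_depth=1 redo_depth=0
After op 4 (type): buf='barred' undo_depth=2 redo_depth=0
After op 5 (undo): buf='bar' undo_depth=1 redo_depth=1
After op 6 (undo): buf='(empty)' undo_depth=0 redo_depth=2
After op 7 (type): buf='red' undo_depth=1 redo_depth=0
After op 8 (undo): buf='(empty)' undo_depth=0 redo_depth=1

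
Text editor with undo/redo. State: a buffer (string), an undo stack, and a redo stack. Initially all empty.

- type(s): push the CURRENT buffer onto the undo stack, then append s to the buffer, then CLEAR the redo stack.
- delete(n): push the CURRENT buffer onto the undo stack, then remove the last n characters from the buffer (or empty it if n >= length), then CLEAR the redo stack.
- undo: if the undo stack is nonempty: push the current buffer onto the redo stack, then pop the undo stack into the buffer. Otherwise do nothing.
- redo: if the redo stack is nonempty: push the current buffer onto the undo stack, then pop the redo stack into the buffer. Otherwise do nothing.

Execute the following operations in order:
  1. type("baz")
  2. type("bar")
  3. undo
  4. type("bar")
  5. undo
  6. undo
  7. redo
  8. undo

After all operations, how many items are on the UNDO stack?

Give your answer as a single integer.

After op 1 (type): buf='baz' undo_depth=1 redo_depth=0
After op 2 (type): buf='bazbar' undo_depth=2 redo_depth=0
After op 3 (undo): buf='baz' undo_depth=1 redo_depth=1
After op 4 (type): buf='bazbar' undo_depth=2 redo_depth=0
After op 5 (undo): buf='baz' undo_depth=1 redo_depth=1
After op 6 (undo): buf='(empty)' undo_depth=0 redo_depth=2
After op 7 (redo): buf='baz' undo_depth=1 redo_depth=1
After op 8 (undo): buf='(empty)' undo_depth=0 redo_depth=2

Answer: 0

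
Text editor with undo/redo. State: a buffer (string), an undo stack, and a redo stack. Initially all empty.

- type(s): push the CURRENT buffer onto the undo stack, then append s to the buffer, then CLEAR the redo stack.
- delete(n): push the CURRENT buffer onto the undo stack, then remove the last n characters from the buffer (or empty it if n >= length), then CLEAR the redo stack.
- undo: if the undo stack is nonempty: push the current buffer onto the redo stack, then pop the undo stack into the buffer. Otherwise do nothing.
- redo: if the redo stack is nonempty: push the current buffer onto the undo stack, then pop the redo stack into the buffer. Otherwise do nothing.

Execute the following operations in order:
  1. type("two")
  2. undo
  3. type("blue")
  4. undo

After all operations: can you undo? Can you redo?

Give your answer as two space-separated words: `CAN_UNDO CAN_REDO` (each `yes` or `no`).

Answer: no yes

Derivation:
After op 1 (type): buf='two' undo_depth=1 redo_depth=0
After op 2 (undo): buf='(empty)' undo_depth=0 redo_depth=1
After op 3 (type): buf='blue' undo_depth=1 redo_depth=0
After op 4 (undo): buf='(empty)' undo_depth=0 redo_depth=1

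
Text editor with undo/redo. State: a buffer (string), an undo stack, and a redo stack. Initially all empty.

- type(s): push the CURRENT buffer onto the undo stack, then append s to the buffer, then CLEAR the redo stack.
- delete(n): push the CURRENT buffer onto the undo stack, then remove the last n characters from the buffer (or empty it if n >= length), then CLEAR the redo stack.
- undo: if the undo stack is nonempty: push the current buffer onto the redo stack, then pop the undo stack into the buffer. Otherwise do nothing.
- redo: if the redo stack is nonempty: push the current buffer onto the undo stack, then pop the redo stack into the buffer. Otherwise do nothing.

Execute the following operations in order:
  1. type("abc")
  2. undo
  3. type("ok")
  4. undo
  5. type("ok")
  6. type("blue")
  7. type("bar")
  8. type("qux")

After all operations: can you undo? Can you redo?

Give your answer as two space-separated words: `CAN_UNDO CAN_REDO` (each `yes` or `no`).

Answer: yes no

Derivation:
After op 1 (type): buf='abc' undo_depth=1 redo_depth=0
After op 2 (undo): buf='(empty)' undo_depth=0 redo_depth=1
After op 3 (type): buf='ok' undo_depth=1 redo_depth=0
After op 4 (undo): buf='(empty)' undo_depth=0 redo_depth=1
After op 5 (type): buf='ok' undo_depth=1 redo_depth=0
After op 6 (type): buf='okblue' undo_depth=2 redo_depth=0
After op 7 (type): buf='okbluebar' undo_depth=3 redo_depth=0
After op 8 (type): buf='okbluebarqux' undo_depth=4 redo_depth=0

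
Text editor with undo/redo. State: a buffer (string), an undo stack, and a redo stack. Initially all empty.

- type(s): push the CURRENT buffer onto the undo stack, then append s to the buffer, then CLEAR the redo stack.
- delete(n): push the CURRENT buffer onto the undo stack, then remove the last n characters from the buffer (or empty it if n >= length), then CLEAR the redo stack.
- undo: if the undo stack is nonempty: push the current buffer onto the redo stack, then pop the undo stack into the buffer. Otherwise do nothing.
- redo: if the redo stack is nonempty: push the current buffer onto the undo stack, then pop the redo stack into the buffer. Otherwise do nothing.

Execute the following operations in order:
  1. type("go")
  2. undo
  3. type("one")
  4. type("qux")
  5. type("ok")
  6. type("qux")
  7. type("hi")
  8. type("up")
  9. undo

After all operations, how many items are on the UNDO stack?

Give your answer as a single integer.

Answer: 5

Derivation:
After op 1 (type): buf='go' undo_depth=1 redo_depth=0
After op 2 (undo): buf='(empty)' undo_depth=0 redo_depth=1
After op 3 (type): buf='one' undo_depth=1 redo_depth=0
After op 4 (type): buf='onequx' undo_depth=2 redo_depth=0
After op 5 (type): buf='onequxok' undo_depth=3 redo_depth=0
After op 6 (type): buf='onequxokqux' undo_depth=4 redo_depth=0
After op 7 (type): buf='onequxokquxhi' undo_depth=5 redo_depth=0
After op 8 (type): buf='onequxokquxhiup' undo_depth=6 redo_depth=0
After op 9 (undo): buf='onequxokquxhi' undo_depth=5 redo_depth=1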